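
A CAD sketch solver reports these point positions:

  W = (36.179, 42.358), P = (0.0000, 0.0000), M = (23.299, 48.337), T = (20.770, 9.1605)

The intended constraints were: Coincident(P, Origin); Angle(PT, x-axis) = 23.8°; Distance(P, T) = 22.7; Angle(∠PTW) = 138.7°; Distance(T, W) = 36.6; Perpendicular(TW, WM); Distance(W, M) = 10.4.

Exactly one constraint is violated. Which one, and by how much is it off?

Distance(W, M) = 10.4 — off by 3.80.

P = (0.00, 0.00) ✓; PT at 23.80° ✓; |PT| = 22.70 ✓; ∠PTW = 138.7° ✓; |TW| = 36.60 ✓; ∠(TW, WM) = 90.00° ✓; |WM| = 14.20 ✗.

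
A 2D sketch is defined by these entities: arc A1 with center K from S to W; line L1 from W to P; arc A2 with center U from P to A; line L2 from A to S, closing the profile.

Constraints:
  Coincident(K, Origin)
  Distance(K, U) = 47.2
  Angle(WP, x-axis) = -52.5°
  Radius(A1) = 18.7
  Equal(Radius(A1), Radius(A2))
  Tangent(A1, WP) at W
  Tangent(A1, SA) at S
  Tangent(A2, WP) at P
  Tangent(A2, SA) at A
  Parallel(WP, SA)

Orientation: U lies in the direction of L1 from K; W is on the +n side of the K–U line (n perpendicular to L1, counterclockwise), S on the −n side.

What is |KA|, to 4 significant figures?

50.77

The slot axis is L1's direction at -52.5°, so u = (cos -52.5°, sin -52.5°) = (0.6088, -0.7934) and n = (−sin -52.5°, cos -52.5°) = (0.7934, 0.6088). K is at the origin and U lies 47.2 along u from K, so U = 47.2·u = (28.73, -37.45). Tangency of A1 to both parallel lines with radius 18.7 puts W and S at K ± 18.7·n: W = (14.84, 11.38), S = (-14.84, -11.38). Equal radii place P and A the same way about U: P = U + 18.7·n = (43.57, -26.06), A = U − 18.7·n = (13.90, -48.83). Then |KA| = |A − K| = 50.77.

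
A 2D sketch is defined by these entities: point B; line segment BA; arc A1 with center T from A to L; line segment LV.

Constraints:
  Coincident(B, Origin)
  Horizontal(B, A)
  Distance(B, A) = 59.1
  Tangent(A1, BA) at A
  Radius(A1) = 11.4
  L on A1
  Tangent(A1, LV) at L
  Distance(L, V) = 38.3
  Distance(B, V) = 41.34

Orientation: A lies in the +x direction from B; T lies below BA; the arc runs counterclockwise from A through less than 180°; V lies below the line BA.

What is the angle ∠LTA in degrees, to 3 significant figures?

48.8°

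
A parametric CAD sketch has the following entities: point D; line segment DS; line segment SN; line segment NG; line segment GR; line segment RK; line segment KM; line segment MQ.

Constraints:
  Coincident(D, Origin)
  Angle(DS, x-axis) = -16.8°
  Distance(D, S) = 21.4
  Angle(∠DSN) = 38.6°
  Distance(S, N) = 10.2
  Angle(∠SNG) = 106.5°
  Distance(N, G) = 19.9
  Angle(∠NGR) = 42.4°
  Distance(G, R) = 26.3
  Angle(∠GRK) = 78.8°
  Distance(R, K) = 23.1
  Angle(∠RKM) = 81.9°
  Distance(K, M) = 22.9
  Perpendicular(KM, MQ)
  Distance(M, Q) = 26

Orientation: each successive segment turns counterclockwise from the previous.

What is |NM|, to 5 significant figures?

14.591

D is at the origin; DS runs at -16.8° with length 21.4, so S = (20.487, -6.1853). ∠DSN = 38.6° gives SN at 124.60° from the x-axis; with |SN| = 10.2, N = (14.695, 2.2107). ∠SNG = 106.5° gives NG at -161.90° from the x-axis; with |NG| = 19.9, G = (-4.2206, -3.9718). ∠NGR = 42.4° gives GR at -24.300° from the x-axis; with |GR| = 26.3, R = (19.749, -14.795). ∠GRK = 78.8° gives RK at 76.900° from the x-axis; with |RK| = 23.1, K = (24.985, 7.7043). ∠RKM = 81.9° gives KM at 175.00° from the x-axis; with |KM| = 22.9, M = (2.1721, 9.7001). Then |NM| = |M − N| = 14.591.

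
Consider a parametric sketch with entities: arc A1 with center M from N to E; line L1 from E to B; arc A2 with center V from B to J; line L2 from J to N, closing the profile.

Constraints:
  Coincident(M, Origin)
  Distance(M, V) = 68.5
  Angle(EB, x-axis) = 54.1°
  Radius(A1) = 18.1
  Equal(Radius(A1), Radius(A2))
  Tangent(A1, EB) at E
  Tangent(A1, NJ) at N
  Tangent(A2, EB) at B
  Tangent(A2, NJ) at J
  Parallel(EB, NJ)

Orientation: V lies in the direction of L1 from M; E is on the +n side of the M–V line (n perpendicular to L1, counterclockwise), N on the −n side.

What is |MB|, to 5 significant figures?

70.851

The slot axis is L1's direction at 54.1°, so u = (cos 54.1°, sin 54.1°) = (0.58637, 0.81004) and n = (−sin 54.1°, cos 54.1°) = (-0.81004, 0.58637). M is at the origin and V lies 68.5 along u from M, so V = 68.5·u = (40.167, 55.488). Tangency of A1 to both parallel lines with radius 18.1 puts E and N at M ± 18.1·n: E = (-14.662, 10.613), N = (14.662, -10.613). Equal radii place B and J the same way about V: B = V + 18.1·n = (25.505, 66.101), J = V − 18.1·n = (54.828, 44.875). Then |MB| = |B − M| = 70.851.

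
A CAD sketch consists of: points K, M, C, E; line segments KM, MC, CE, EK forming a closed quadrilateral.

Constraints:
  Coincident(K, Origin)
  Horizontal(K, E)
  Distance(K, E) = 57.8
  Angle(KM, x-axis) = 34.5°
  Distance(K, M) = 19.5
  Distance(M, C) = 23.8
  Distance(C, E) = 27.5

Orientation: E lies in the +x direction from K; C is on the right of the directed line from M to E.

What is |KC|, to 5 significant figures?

32.109

Checks: K = (0.00, 0.00) ✓; |MC| = 23.80 ✓; |CE| = 27.50 ✓.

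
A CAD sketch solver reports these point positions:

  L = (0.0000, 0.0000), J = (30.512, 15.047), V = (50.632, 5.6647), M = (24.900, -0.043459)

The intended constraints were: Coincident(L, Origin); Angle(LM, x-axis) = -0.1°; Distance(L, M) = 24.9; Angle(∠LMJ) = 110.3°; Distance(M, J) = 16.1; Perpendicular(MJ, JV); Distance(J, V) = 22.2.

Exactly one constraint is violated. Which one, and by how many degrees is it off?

Perpendicular(MJ, JV) — off by 4.60°.

L = (0.00, 0.00) ✓; LM at -0.1000° ✓; |LM| = 24.90 ✓; ∠LMJ = 110.3° ✓; |MJ| = 16.10 ✓; ∠(MJ, JV) = 94.60° ✗; |JV| = 22.20 ✓.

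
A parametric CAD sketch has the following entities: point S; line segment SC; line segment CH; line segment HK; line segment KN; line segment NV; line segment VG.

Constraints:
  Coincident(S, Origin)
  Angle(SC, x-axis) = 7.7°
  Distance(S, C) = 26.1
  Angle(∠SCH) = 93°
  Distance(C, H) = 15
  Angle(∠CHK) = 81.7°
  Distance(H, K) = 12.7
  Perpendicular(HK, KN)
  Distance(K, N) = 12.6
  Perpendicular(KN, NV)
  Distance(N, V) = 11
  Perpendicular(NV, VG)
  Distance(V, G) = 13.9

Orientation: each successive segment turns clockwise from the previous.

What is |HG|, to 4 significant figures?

2.140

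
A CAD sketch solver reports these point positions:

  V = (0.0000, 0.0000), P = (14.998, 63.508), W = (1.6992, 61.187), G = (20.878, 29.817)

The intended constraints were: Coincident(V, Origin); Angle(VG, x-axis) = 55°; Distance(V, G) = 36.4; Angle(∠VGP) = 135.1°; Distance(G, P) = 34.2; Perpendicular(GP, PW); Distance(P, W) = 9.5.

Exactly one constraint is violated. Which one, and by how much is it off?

Distance(P, W) = 9.5 — off by 4.00.

V = (0.00, 0.00) ✓; VG at 55.00° ✓; |VG| = 36.40 ✓; ∠VGP = 135.1° ✓; |GP| = 34.20 ✓; ∠(GP, PW) = 90.00° ✓; |PW| = 13.50 ✗.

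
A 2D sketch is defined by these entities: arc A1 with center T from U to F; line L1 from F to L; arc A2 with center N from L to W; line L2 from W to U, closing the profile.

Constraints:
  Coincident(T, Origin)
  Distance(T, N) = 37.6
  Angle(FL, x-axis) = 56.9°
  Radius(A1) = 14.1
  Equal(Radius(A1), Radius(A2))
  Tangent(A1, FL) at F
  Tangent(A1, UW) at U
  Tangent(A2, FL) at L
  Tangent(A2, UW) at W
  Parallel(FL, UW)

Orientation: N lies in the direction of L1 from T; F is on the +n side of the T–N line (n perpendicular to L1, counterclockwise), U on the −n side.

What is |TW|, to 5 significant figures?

40.157

Tangency of A1 to both parallel lines with radius 14.1 puts F and U at T ± 14.1·n: F = (-11.812, 7.7000), U = (11.812, -7.7000). Equal radii place L and W the same way about N: L = N + 14.1·n = (8.7216, 39.198), W = N − 14.1·n = (32.345, 23.798). Then |TW| = |W − T| = 40.157.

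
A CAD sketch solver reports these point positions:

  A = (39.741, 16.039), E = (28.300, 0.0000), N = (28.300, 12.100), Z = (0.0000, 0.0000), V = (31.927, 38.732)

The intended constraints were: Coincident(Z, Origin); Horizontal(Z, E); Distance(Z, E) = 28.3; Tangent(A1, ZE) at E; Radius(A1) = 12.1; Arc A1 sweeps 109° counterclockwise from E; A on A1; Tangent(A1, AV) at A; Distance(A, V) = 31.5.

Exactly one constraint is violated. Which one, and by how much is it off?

Distance(A, V) = 31.5 — off by 7.50.

Z = (0.00, 0.00) ✓; Z.y = 0.00, E.y = 0.00 ✓; |ZE| = 28.30 ✓; ∠(NE, EZ) = 90.00° ✓; |NE| = 12.10 ✓; bearing(N→A) − bearing(N→E) = 109.0° ✓; |NA| = 12.10 ✓; ∠(NA, AV) = 90.00° ✓; |AV| = 24.00 ✗.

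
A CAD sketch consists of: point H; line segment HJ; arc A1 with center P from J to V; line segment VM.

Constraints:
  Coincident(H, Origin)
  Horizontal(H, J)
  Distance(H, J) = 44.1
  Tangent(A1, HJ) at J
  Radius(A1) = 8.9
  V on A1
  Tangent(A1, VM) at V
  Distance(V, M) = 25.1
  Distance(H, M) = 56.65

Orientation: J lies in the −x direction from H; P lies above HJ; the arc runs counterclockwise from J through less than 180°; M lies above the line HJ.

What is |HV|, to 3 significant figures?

37.6

H is at the origin; H and J share the same y with |HJ| = 44.1 and J on the −x side, so J = (-44.1, 0.00). Tangency of A1 to HJ means the radius PJ is perpendicular to HJ, so P = J + (0, 8.9) = (-44.1, 8.90). Since PV ⟂ VM (tangency), |PM| = √(8.9² + 25.1²) = 26.6 regardless of where V sits on A1. So M lies on both circle(H, 56.65) and circle(P, 26.6); the above-HJ intersection is M = (-44.1, 35.5). V is the foot of the tangent from M: V = (-35.7, 11.9).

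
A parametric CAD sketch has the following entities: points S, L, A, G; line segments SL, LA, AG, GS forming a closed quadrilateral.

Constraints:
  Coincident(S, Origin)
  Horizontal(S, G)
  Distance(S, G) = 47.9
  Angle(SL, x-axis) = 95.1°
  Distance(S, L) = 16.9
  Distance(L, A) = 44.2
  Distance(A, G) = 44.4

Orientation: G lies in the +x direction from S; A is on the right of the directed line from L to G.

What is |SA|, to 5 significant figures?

27.891

S is at the origin; S and G share the same y with |SG| = 47.9 and G in +x, so G = (47.9, 0). SL runs at 95.1° with |SL| = 16.9, so L = (-1.5023, 16.833). A is determined by |LA| = 44.2 and |AG| = 44.4 together: it lies at the intersection of circle(L, 44.2) and circle(G, 44.4). With |LG| = 52.191, the foot of the radical line on LG is 25.926 from L and the perpendicular offset is √(44.2² − 25.926²) = 35.798. Taking the right-of-LG solution: A = (11.492, -25.414).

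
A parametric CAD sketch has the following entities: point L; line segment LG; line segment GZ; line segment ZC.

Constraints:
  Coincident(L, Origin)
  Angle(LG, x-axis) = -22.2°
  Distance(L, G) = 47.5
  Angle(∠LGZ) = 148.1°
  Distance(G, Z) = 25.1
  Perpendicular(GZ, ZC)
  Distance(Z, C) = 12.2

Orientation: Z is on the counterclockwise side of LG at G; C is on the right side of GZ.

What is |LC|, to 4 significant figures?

75.31

L is at the origin; LG runs at -22.2° with length 47.5, so G = 47.5·(cos -22.2°, sin -22.2°) = (43.98, -17.95). ∠LGZ = 148.1°, so GZ runs at -22.2° + (180° − 148.1°) = 9.700° from the x-axis; with |GZ| = 25.1, Z = G + 25.1·(cos 9.700°, sin 9.700°) = (68.72, -13.72). The perpendicularity gives ZC at right angles to GZ; with |ZC| = 12.2 on the right of GZ, C = Z + 12.2·(0.1685, -0.9857) = (70.78, -25.74). Then |LC| = |C − L| = 75.31.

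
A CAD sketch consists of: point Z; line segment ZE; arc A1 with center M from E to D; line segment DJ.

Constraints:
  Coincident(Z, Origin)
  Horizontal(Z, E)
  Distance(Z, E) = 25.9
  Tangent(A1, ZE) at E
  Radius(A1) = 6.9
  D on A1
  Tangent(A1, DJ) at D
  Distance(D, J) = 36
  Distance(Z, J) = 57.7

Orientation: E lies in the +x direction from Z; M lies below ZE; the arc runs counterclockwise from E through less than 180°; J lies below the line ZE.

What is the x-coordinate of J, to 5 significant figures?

41.532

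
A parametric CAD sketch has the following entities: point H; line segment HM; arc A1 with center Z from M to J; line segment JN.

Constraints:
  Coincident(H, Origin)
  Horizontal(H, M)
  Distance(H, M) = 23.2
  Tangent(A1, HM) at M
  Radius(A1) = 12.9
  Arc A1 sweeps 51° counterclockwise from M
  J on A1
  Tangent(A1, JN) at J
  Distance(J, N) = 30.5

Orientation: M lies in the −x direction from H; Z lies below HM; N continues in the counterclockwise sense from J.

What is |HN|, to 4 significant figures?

59.66

H is at the origin; H and M share the same y with |HM| = 23.2 and M on the −x side, so M = (-23.20, 0.000). A1 meets HM tangentially, so ZM is at right angles to HM, so Z = M + (0, -12.9) = (-23.20, -12.90). On A1, M sits at bearing 90° from Z; a 51° counterclockwise sweep puts J at bearing 141°, so J = Z + 12.9·(cos 141°, sin 141°) = (-33.23, -4.782). The tangent condition forces ZJ to be normal to JN, so JN runs along (−sin 141°, cos 141°); with |JN| = 30.5, N = (-52.42, -28.48). Then |HN| = |N − H| = 59.66.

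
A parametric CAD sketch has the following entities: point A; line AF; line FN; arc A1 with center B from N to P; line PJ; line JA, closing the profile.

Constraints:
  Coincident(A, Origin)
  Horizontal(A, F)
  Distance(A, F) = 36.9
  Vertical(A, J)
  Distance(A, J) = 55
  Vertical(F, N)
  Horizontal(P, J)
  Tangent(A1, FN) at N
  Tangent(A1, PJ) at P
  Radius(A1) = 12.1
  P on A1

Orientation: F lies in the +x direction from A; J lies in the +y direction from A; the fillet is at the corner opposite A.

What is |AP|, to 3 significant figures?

60.3

A is at the origin; AF is horizontal with |AF| = 36.9 and F on the +x side, so F = (36.9, 0.00). A and J share the same x with |AJ| = 55.0 and J on the +y side, so J = (0.00, 55.0). The virtual corner opposite A is at (36.9, 55.0). The tangent condition forces BN to be normal to FN and tangency of A1 to PJ means the radius BP is perpendicular to PJ, with radius 12.1, so the center B sits 12.1 in from both sides at B = (24.8, 42.9). That places the tangent points at N = (36.9, 42.9) on FN and P = (24.8, 55.0) on PJ. Then |AP| = |P − A| = 60.3.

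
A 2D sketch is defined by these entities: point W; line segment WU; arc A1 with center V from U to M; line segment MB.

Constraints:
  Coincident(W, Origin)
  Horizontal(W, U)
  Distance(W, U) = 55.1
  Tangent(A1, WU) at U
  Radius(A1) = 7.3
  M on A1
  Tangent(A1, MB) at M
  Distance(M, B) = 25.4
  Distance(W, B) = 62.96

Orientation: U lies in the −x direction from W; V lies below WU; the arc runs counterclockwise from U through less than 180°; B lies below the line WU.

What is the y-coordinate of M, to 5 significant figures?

-9.8139

Checks: |VM| = 7.300 ✓; ∠(VM, MB) = 90.00° ✓; |MB| = 25.40 ✓; |WB| = 62.96 ✓.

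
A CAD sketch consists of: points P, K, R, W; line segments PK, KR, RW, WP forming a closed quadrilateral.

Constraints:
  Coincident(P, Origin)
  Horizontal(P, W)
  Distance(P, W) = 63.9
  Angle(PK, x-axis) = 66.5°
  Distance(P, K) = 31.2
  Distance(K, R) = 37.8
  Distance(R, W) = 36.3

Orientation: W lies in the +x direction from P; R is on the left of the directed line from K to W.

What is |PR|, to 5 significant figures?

60.122

P is at the origin; P and W share the same y with |PW| = 63.9 and W in +x, so W = (63.9, 0). PK runs at 66.5° with |PK| = 31.2, so K = (12.441, 28.612). R is determined by |KR| = 37.8 and |RW| = 36.3 together: it lies at the intersection of circle(K, 37.8) and circle(W, 36.3). With |KW| = 58.879, the foot of the radical line on KW is 30.383 from K and the perpendicular offset is √(37.8² − 30.383²) = 22.488. Taking the left-of-KW solution: R = (49.923, 33.501).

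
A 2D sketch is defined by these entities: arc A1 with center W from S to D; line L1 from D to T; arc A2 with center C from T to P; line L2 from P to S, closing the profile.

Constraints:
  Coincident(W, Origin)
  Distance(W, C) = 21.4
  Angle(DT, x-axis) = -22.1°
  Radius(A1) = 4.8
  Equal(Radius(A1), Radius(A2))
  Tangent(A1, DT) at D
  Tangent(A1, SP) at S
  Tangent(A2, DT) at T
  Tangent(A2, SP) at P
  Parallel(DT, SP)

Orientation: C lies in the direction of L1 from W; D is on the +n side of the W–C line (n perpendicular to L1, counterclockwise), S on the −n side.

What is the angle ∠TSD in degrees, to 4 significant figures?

65.84°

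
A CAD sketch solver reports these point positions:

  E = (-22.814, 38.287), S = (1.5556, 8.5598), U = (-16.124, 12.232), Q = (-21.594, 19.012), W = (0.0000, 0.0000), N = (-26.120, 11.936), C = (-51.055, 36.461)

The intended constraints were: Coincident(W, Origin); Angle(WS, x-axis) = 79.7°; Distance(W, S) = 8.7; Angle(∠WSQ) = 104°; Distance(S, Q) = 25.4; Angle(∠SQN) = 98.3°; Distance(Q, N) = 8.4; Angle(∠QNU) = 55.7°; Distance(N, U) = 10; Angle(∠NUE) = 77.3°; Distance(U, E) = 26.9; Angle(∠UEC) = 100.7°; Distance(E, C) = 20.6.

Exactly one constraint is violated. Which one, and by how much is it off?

Distance(E, C) = 20.6 — off by 7.70.

W = (0.00, 0.00) ✓; WS at 79.70° ✓; |WS| = 8.700 ✓; ∠WSQ = 104.0° ✓; |SQ| = 25.40 ✓; ∠SQN = 98.30° ✓; |QN| = 8.400 ✓; ∠QNU = 55.70° ✓; |NU| = 10.00 ✓; ∠NUE = 77.30° ✓; |UE| = 26.90 ✓; ∠UEC = 100.7° ✓; |EC| = 28.30 ✗.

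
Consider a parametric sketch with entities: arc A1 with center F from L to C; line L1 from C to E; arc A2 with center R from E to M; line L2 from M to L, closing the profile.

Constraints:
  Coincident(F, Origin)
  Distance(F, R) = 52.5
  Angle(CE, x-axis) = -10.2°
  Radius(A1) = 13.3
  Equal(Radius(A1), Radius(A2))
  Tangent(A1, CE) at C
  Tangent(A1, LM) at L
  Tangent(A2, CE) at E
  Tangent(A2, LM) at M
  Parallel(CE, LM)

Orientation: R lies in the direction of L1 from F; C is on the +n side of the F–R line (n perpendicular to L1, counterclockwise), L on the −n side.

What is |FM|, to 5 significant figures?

54.158

Tangency of A1 to both parallel lines with radius 13.3 puts C and L at F ± 13.3·n: C = (2.3552, 13.090), L = (-2.3552, -13.090). Equal radii place E and M the same way about R: E = R + 13.3·n = (54.025, 3.7929), M = R − 13.3·n = (49.315, -22.387). Then |FM| = |M − F| = 54.158.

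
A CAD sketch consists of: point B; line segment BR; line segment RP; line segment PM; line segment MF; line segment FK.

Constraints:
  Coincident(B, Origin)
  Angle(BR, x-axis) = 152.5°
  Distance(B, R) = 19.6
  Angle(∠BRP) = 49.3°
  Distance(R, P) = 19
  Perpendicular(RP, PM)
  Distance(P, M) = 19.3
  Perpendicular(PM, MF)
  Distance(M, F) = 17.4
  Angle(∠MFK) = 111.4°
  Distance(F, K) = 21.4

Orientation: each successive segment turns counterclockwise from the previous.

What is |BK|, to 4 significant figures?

24.50

B is at the origin; BR runs at 152.5° with length 19.6, so R = (-17.39, 9.050). ∠BRP = 49.3° gives RP at -76.80° from the x-axis; with |RP| = 19.0, P = (-13.05, -9.448). The perpendicularity gives PM at right angles to RP, so PM runs at 13.20°; with |PM| = 19.3, M = (5.743, -5.041). PM is perpendicular to MF, so MF runs at 103.2°; with |MF| = 17.4, F = (1.770, 11.90). ∠MFK = 111.4° gives FK at 171.8° from the x-axis; with |FK| = 21.4, K = (-19.41, 14.95). Then |BK| = |K − B| = 24.50.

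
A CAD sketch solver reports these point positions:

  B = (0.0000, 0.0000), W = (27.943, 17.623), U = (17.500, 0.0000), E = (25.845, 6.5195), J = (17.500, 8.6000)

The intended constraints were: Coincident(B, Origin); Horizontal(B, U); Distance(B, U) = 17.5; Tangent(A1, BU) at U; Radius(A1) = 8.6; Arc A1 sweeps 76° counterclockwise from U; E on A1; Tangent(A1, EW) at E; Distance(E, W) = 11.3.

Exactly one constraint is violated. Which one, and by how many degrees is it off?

Tangent(A1, EW) at E — off by 3.30°.

B = (0.00, 0.00) ✓; B.y = 0.00, U.y = 0.00 ✓; |BU| = 17.50 ✓; ∠(JU, UB) = 90.00° ✓; |JU| = 8.600 ✓; bearing(J→E) − bearing(J→U) = 76.00° ✓; |JE| = 8.600 ✓; ∠(JE, EW) = 86.70° ✗; |EW| = 11.30 ✓.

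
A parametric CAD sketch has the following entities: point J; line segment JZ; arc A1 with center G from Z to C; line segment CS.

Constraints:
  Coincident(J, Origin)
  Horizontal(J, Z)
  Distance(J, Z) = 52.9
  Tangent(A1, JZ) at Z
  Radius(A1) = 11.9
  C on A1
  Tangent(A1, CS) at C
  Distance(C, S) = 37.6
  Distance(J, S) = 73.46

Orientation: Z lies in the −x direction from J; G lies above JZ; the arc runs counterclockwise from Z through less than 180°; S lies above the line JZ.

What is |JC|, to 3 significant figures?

44.3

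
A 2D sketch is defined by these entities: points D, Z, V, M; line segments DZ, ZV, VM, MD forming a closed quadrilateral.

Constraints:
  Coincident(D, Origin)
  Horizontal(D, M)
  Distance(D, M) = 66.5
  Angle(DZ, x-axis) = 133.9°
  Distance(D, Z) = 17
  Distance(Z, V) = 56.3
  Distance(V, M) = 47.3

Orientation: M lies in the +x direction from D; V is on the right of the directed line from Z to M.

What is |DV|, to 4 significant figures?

39.30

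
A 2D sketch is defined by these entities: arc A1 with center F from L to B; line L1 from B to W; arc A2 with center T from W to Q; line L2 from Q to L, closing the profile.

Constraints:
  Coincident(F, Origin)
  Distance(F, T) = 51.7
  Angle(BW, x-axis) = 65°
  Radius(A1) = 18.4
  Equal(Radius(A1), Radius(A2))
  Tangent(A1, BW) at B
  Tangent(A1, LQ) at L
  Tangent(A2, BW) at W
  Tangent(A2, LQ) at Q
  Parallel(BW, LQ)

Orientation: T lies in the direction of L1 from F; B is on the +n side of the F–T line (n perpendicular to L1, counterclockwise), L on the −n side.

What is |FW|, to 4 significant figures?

54.88

Tangency of A1 to both parallel lines with radius 18.4 puts B and L at F ± 18.4·n: B = (-16.68, 7.776), L = (16.68, -7.776). Equal radii place W and Q the same way about T: W = T + 18.4·n = (5.173, 54.63), Q = T − 18.4·n = (38.53, 39.08). Then |FW| = |W − F| = 54.88.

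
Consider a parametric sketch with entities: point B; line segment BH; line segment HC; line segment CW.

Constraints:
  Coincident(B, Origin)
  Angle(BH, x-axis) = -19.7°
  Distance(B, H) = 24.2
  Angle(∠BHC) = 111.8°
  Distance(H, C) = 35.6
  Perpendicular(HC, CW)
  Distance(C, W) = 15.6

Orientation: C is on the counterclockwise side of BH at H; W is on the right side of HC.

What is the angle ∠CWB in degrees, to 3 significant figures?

49.5°

B is at the origin; BH runs at -19.7° with length 24.2, so H = 24.2·(cos -19.7°, sin -19.7°) = (22.8, -8.16). ∠BHC = 111.8°, so HC runs at -19.7° + (180° − 111.8°) = 48.5° from the x-axis; with |HC| = 35.6, C = H + 35.6·(cos 48.5°, sin 48.5°) = (46.4, 18.5). The perpendicularity gives CW at right angles to HC; with |CW| = 15.6 on the right of HC, W = C + 15.6·(0.749, -0.663) = (58.1, 8.17). Then cos ∠CWB = WC·WB / (|WC||WB|), giving 49.5°.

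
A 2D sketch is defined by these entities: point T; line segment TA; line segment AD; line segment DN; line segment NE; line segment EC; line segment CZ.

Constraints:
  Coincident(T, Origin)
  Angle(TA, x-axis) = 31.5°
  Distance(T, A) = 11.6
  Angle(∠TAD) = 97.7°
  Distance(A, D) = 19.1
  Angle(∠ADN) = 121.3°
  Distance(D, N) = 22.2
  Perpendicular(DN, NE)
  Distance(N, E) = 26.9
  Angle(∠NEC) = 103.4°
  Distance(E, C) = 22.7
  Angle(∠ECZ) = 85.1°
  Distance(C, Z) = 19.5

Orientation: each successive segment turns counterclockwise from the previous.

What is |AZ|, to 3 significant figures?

7.94

∠NEC = 103.4° gives EC at -20.9° from the x-axis; with |EC| = 22.7, C = (-2.13, -8.33). ∠ECZ = 85.1° gives CZ at 74.0° from the x-axis; with |CZ| = 19.5, Z = (3.24, 10.4). Then |AZ| = |Z − A| = 7.94.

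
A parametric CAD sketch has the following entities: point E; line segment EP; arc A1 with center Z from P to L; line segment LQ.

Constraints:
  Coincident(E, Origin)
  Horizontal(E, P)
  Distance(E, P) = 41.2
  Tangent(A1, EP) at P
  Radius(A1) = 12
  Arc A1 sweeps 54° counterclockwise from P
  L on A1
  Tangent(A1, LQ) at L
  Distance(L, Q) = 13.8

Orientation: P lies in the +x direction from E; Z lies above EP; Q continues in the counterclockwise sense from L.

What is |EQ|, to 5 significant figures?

61.179

On A1, P sits at bearing -90° from Z; a 54° counterclockwise sweep puts L at bearing -36°, so L = Z + 12.0·(cos -36°, sin -36°) = (50.908, 4.9466). The tangent condition forces ZL to be normal to LQ, so LQ runs along (−sin -36°, cos -36°); with |LQ| = 13.8, Q = (59.020, 16.111). Then |EQ| = |Q − E| = 61.179.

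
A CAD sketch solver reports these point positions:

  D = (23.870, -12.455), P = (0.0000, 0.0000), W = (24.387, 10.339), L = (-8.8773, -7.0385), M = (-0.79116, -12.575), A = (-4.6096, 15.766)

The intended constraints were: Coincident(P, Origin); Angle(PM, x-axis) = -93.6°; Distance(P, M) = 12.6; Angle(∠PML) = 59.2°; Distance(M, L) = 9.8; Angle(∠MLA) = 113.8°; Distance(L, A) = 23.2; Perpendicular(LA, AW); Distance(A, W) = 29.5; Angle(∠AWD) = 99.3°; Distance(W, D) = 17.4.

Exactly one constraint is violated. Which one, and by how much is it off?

Distance(W, D) = 17.4 — off by 5.40.

P = (0.00, 0.00) ✓; PM at -93.60° ✓; |PM| = 12.60 ✓; ∠PML = 59.20° ✓; |ML| = 9.800 ✓; ∠MLA = 113.8° ✓; |LA| = 23.20 ✓; ∠(LA, AW) = 90.00° ✓; |AW| = 29.50 ✓; ∠AWD = 99.30° ✓; |WD| = 22.80 ✗.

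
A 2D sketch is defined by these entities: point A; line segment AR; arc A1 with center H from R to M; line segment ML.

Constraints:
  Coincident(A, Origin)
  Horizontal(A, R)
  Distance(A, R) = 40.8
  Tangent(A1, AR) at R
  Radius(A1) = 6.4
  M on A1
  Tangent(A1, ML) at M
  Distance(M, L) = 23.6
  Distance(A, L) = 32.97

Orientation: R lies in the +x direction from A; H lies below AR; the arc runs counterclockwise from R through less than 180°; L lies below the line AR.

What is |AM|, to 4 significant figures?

35.44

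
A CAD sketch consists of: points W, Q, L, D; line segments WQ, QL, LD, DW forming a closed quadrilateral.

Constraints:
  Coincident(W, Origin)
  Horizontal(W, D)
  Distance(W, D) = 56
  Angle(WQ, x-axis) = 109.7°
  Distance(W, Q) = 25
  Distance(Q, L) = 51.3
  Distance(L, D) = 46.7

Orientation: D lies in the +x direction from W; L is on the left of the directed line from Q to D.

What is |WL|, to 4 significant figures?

58.28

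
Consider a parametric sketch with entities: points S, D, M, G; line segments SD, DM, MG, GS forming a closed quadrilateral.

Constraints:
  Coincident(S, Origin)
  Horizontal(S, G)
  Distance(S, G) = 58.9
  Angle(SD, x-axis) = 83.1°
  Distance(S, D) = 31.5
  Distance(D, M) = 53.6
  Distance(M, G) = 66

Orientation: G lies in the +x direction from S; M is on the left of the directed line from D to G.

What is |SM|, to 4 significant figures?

79.19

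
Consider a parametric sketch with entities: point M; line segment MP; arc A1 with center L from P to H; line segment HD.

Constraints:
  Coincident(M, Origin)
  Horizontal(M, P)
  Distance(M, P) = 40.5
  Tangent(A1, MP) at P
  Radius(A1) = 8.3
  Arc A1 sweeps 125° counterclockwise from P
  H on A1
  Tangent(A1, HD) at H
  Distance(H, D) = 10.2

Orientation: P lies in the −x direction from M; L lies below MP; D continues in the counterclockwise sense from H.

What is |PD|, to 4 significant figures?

21.44

On A1, P sits at bearing 90° from L; a 125° counterclockwise sweep puts H at bearing 215°, so H = L + 8.3·(cos 215°, sin 215°) = (-47.30, -13.06). A1 meets HD tangentially, so LH is at right angles to HD, so HD runs along (−sin 215°, cos 215°); with |HD| = 10.2, D = (-41.45, -21.42). Then |PD| = |D − P| = 21.44.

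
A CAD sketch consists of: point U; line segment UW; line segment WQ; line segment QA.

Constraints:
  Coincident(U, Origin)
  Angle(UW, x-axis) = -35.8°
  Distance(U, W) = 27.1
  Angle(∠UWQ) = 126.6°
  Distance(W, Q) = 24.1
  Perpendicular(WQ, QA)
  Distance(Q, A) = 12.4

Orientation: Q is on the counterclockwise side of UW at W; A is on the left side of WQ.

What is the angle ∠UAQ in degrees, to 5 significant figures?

103.08°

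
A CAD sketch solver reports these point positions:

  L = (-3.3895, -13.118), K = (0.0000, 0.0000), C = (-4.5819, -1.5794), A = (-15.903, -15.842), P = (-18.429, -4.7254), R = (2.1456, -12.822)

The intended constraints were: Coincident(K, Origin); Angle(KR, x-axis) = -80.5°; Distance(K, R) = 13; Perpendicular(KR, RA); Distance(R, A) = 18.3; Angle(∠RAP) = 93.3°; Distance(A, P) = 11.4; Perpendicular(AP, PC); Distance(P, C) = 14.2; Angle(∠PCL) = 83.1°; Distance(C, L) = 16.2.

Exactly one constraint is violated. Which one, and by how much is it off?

Distance(C, L) = 16.2 — off by 4.60.

K = (0.00, 0.00) ✓; KR at -80.50° ✓; |KR| = 13.00 ✓; ∠(KR, RA) = 90.00° ✓; |RA| = 18.30 ✓; ∠RAP = 93.30° ✓; |AP| = 11.40 ✓; ∠(AP, PC) = 90.00° ✓; |PC| = 14.20 ✓; ∠PCL = 83.10° ✓; |CL| = 11.60 ✗.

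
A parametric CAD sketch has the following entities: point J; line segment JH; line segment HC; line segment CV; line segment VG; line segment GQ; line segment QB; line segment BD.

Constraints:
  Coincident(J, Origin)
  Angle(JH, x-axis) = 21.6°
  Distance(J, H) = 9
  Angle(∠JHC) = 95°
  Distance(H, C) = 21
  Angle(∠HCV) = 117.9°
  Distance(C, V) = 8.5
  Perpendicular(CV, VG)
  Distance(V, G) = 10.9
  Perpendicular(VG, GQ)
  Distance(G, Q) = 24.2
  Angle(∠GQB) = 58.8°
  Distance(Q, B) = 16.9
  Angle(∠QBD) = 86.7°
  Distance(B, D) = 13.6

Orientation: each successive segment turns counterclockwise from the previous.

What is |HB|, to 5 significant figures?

22.302

J is at the origin; JH runs at 21.6° with length 9.0, so H = (8.3680, 3.3131). ∠JHC = 95.0° gives HC at 106.60° from the x-axis; with |HC| = 21.0, C = (2.3685, 23.438). ∠HCV = 117.9° gives CV at 168.70° from the x-axis; with |CV| = 8.5, V = (-5.9667, 25.103). The perpendicularity gives VG at right angles to CV, so VG runs at -101.30°; with |VG| = 10.9, G = (-8.1025, 14.415). VG ⟂ GQ, so GQ runs at -11.300°; with |GQ| = 24.2, Q = (15.628, 9.6728). ∠GQB = 58.8° gives QB at 109.90° from the x-axis; with |QB| = 16.9, B = (9.8760, 25.564). Then |HB| = |B − H| = 22.302.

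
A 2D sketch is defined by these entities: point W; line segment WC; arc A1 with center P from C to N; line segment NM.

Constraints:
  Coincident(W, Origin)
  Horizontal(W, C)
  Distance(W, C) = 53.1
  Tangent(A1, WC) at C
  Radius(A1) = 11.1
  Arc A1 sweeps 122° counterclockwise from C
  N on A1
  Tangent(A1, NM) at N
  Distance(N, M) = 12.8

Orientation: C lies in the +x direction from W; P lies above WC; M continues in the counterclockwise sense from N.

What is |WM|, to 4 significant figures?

62.30

W is at the origin; WC is horizontal with |WC| = 53.1 and C on the +x side, so C = (53.10, 0.000). Since A1 is tangent to WC there, PC ⟂ WC, so P = C + (0, 11.1) = (53.10, 11.10). On A1, C sits at bearing -90° from P; a 122° counterclockwise sweep puts N at bearing 32°, so N = P + 11.1·(cos 32°, sin 32°) = (62.51, 16.98). Since A1 is tangent to NM there, PN ⟂ NM, so NM runs along (−sin 32°, cos 32°); with |NM| = 12.8, M = (55.73, 27.84). Then |WM| = |M − W| = 62.30.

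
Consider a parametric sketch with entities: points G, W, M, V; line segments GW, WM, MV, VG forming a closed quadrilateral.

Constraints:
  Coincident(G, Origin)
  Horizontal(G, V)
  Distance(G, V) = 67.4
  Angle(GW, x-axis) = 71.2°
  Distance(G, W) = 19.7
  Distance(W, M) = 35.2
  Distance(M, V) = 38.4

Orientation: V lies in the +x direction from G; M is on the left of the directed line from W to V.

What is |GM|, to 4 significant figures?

48.84

Checks: |WM| = 35.20 ✓; |MV| = 38.40 ✓.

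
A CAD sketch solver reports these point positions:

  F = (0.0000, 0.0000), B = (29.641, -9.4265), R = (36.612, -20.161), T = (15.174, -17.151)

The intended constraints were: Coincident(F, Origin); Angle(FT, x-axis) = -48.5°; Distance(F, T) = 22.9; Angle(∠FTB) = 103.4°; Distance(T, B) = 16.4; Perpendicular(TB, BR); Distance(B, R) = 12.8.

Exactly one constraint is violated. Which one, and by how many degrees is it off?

Perpendicular(TB, BR) — off by 4.90°.

F = (0.00, 0.00) ✓; FT at -48.50° ✓; |FT| = 22.90 ✓; ∠FTB = 103.4° ✓; |TB| = 16.40 ✓; ∠(TB, BR) = 85.10° ✗; |BR| = 12.80 ✓.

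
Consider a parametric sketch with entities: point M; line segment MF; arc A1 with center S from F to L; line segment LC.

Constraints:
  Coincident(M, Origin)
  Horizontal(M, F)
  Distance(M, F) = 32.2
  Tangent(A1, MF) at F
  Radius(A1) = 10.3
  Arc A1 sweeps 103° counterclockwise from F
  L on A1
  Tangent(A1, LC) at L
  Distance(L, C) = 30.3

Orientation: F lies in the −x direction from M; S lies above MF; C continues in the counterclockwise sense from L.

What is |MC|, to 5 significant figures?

51.143

On A1, F sits at bearing -90° from S; a 103° counterclockwise sweep puts L at bearing 13°, so L = S + 10.3·(cos 13°, sin 13°) = (-22.164, 12.617). The tangent condition forces SL to be normal to LC, so LC runs along (−sin 13°, cos 13°); with |LC| = 30.3, C = (-28.980, 42.140). Then |MC| = |C − M| = 51.143.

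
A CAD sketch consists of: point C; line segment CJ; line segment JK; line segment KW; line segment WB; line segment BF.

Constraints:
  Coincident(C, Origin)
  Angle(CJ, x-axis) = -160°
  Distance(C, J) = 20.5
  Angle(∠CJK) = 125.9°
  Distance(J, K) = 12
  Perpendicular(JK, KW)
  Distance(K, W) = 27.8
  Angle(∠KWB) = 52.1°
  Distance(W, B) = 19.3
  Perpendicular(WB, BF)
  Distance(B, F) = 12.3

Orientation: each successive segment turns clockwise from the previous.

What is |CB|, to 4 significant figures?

8.816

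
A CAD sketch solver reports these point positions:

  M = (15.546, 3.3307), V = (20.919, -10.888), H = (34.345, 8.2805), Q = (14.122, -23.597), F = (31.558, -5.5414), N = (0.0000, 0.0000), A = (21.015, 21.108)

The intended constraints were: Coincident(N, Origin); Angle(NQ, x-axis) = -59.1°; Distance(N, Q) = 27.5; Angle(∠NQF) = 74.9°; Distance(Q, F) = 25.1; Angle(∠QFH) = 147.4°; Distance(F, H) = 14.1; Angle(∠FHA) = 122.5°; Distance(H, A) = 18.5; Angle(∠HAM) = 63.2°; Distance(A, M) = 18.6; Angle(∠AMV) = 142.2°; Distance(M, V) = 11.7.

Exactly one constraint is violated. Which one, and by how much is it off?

Distance(M, V) = 11.7 — off by 3.50.

N = (0.00, 0.00) ✓; NQ at -59.10° ✓; |NQ| = 27.50 ✓; ∠NQF = 74.90° ✓; |QF| = 25.10 ✓; ∠QFH = 147.4° ✓; |FH| = 14.10 ✓; ∠FHA = 122.5° ✓; |HA| = 18.50 ✓; ∠HAM = 63.20° ✓; |AM| = 18.60 ✓; ∠AMV = 142.2° ✓; |MV| = 15.20 ✗.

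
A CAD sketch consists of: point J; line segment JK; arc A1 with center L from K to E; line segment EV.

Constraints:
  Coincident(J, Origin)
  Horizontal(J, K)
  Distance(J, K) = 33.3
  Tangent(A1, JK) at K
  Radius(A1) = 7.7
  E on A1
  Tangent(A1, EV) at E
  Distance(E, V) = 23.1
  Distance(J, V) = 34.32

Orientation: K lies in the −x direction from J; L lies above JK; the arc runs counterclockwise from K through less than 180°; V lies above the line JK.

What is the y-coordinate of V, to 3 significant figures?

28.0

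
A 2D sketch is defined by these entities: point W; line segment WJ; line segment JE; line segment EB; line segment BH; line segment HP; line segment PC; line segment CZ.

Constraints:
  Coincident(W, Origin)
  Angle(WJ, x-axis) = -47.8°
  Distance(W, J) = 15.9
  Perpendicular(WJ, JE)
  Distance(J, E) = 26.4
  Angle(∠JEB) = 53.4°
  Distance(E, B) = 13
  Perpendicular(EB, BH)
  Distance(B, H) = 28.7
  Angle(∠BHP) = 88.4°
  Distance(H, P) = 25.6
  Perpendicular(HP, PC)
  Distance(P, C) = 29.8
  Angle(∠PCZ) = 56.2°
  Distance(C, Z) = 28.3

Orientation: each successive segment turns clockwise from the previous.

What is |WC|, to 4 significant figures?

42.47

W is at the origin; WJ runs at -47.8° with length 15.9, so J = (10.68, -11.78). The perpendicularity gives JE at right angles to WJ, so JE runs at -137.8°; with |JE| = 26.4, E = (-8.877, -29.51). ∠JEB = 53.4° gives EB at 95.60° from the x-axis; with |EB| = 13.0, B = (-10.15, -16.57). EB ⟂ BH, so BH runs at 5.600°; with |BH| = 28.7, H = (18.42, -13.77). ∠BHP = 88.4° gives HP at -86.00° from the x-axis; with |HP| = 25.6, P = (20.20, -39.31). The perpendicularity gives PC at right angles to HP, so PC runs at -176.0°; with |PC| = 29.8, C = (-9.524, -41.39). Then |WC| = |C − W| = 42.47.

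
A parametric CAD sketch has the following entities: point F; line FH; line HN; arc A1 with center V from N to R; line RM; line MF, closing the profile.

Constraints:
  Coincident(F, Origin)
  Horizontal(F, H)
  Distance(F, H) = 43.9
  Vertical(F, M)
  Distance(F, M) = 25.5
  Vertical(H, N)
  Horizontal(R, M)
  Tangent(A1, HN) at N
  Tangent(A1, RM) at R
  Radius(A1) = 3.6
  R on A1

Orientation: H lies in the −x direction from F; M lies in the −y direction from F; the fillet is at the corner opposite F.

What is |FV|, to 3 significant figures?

45.9

F is at the origin; F and H share the same y with |FH| = 43.9 and H on the −x side, so H = (-43.9, 0.00). FM is vertical with |FM| = 25.5 and M on the −y side, so M = (0.00, -25.5). The virtual corner opposite F is at (-43.9, -25.5). A1 meets HN tangentially, so VN is at right angles to HN and tangency of A1 to RM means the radius VR is perpendicular to RM, with radius 3.6, so the center V sits 3.6 in from both sides at V = (-40.3, -21.9). Then |FV| = |V − F| = 45.9.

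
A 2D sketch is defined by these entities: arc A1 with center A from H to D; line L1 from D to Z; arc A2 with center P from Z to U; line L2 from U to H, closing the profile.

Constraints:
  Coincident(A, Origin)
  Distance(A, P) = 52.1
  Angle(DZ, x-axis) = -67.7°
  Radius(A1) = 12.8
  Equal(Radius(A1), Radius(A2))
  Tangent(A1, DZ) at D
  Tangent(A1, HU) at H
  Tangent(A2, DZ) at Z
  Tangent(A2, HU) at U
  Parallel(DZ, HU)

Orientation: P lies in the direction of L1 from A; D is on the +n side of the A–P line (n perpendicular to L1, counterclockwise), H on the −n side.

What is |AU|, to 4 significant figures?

53.65

Tangency of A1 to both parallel lines with radius 12.8 puts D and H at A ± 12.8·n: D = (11.84, 4.857), H = (-11.84, -4.857). Equal radii place Z and U the same way about P: Z = P + 12.8·n = (31.61, -43.35), U = P − 12.8·n = (7.927, -53.06). Then |AU| = |U − A| = 53.65.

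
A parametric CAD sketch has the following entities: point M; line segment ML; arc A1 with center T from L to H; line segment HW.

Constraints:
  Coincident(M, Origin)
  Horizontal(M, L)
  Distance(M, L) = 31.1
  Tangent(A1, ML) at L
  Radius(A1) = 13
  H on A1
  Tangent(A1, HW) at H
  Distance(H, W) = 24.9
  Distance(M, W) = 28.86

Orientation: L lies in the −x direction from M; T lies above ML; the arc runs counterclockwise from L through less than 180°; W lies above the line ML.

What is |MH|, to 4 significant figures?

20.90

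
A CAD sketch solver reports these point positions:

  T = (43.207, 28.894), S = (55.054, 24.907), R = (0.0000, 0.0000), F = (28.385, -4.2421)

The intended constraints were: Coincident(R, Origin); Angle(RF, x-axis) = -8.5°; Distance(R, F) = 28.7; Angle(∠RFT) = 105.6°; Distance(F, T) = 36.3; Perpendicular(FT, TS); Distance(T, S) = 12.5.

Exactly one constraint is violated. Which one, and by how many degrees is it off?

Perpendicular(FT, TS) — off by 5.50°.

R = (0.00, 0.00) ✓; RF at -8.500° ✓; |RF| = 28.70 ✓; ∠RFT = 105.6° ✓; |FT| = 36.30 ✓; ∠(FT, TS) = 84.50° ✗; |TS| = 12.50 ✓.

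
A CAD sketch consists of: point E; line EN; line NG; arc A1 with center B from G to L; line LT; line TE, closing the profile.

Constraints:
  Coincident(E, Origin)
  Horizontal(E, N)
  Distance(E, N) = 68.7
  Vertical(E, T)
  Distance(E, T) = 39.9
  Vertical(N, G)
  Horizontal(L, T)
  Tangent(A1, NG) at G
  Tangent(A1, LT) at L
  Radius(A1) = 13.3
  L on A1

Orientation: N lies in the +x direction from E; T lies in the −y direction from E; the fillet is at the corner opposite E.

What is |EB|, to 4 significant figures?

61.46

E is at the origin; E and N share the same y with |EN| = 68.7 and N on the +x side, so N = (68.70, 0.000). E and T share the same x with |ET| = 39.9 and T on the −y side, so T = (0.000, -39.90). The virtual corner opposite E is at (68.70, -39.90). The tangent condition forces BG to be normal to NG and since A1 is tangent to LT there, BL ⟂ LT, with radius 13.3, so the center B sits 13.3 in from both sides at B = (55.40, -26.60). Then |EB| = |B − E| = 61.46.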